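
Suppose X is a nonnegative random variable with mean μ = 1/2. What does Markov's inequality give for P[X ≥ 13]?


μ = E[X] = 1/2, a = 13.
Markov: P[X ≥ 13] ≤ μ/a = (1/2)/13 = 1/26.
Numerically: ≈ 0.038.
(Since a = 13 > μ = 0.500, the bound 1/26 is < 1 and informative.)

P[X ≥ 13] ≤ 1/26 ≈ 0.038.


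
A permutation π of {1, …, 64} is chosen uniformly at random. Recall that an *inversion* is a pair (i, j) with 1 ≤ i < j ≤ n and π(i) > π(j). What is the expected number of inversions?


Write X = Σ X_I over the C(64, 2) = 2016 pairs i < j, with X_I the indicator of one inversion.
There are 2016 indicators.
For each fixed pair i < j, the values π(i) and π(j) are two distinct elements of {1, …, 64} in uniformly random order; by symmetry P[π(i) > π(j)] = 1/2.
By linearity: E[X] = 2016 · (1/2) = C(64, 2) · (1/2) = 2016/2 = 1008 ≈ 1008.000000.

E[X] = 1008 = 1008.000000.


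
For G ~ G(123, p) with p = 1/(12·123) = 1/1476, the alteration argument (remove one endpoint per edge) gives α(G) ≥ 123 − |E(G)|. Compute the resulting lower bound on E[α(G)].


E[|E(G)|] = C(123, 2)·p = 7503 · (1/1476) = 61/12.
E[α(G)] ≥ n − E[|E(G)|] = 123 − 61/12 = 1415/12.
Numerically: ≈ 117.9167.
(This is only a lower bound; the true E[α(G)] may be larger.)

E[α(G)] ≥ 1415/12 ≈ 117.9167.


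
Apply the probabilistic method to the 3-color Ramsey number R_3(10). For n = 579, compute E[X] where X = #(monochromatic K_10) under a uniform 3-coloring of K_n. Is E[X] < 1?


E[X] = C(579, 10) · 3^{1 − 45} = 1079152988140386124680 · 3^{−44} = 1079152988140386124680/984770902183611232881.
As a reduced fraction: E[X] = 359717662713462041560/328256967394537077627 ≈ 1.09584.
Is E[X] < 1? NO.
Since E[X] ≥ 1, the first-moment bound is inconclusive at n = 579; it does NOT by itself certify R_3(10) > 579.

E[X] = 359717662713462041560/328256967394537077627 ≈ 1.09584; E[X] ≥ 1; first-moment method inconclusive here.


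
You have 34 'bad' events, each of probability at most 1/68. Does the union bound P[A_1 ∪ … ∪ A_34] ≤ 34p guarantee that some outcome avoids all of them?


Union bound: P[∪_{i=1}^{34} A_i] ≤ Σ_i P[A_i] ≤ 34·p = 34·(1/68) = 1/2.
Numerically: 1/2 ≈ 0.500.
Is 1/2 < 1? YES.
Since P[∪ A_i] ≤ 1/2 < 1, the complement has P[∩ A_i^c] ≥ 1 − 1/2 = 1/2 > 0, so some outcome avoids every A_i.

34·p = 1/2 ≈ 0.500; existence CERTIFIED by the union bound.


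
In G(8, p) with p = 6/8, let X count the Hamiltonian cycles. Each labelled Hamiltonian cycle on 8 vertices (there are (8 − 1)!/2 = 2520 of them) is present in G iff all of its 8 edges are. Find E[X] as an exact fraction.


K_8 has (8 − 1)!/2 = 2520 labelled Hamiltonian cycles.
For each such Hamiltonian cycle H, let X_H = 1 if all 8 edges of H are present in G. Then P[X_H = 1] = p^{8} = (3/4)^{8} = 6561/65536.
Summing the indicators: E[X] = Σ_H E[X_H] = 2520 · p^{8} = 2520 · 6561/65536 = 2066715/8192.
Numerically: E[X] ≈ 252.285.

E[X] = 2520 · (3/4)^{8} = 2066715/8192 ≈ 252.285.


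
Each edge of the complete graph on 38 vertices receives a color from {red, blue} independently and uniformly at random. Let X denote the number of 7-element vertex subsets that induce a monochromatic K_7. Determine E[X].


Let X = Σ_S X_S over the C(38, 7) = 12620256 subsets S of size 7, where X_S = 1 if the K_7 on S is monochromatic.
For a fixed S, the K_7 on S has C(7, 2) = 21 edges. P[all 21 edges red] = (1/2)^21, and likewise for blue, so P[monochromatic] = 2·(1/2)^21 = 2^{1 − 21} = 1/1048576.
By linearity of expectation: E[X] = C(38, 7) · 2^{1 − 21} = 12620256 · 1/1048576 = 394383/32768.
Numerically: E[X] ≈ 12.036.

E[X] = C(38,7)·2^(1−C(7,2)) = 394383/32768 ≈ 12.036.


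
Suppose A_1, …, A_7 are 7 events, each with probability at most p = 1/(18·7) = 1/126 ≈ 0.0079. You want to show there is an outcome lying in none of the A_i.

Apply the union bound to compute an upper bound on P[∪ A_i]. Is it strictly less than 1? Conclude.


Union bound: P[∪_{i=1}^{7} A_i] ≤ Σ_i P[A_i] ≤ 7·p = 7·(1/126) = 1/18.
Numerically: 1/18 ≈ 0.0556.
Is 1/18 < 1? YES.
Since P[∪ A_i] ≤ 1/18 < 1, the complement has P[∩ A_i^c] ≥ 1 − 1/18 = 17/18 > 0, so some outcome avoids every A_i.

7·p = 1/18 ≈ 0.0556; existence CERTIFIED by the union bound.


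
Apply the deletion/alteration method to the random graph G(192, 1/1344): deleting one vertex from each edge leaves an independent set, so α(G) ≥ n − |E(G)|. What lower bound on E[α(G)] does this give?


E[|E(G)|] = C(192, 2)·p = 18336 · (1/1344) = 191/14.
E[α(G)] ≥ n − E[|E(G)|] = 192 − 191/14 = 2497/14.
Numerically: ≈ 178.3571.
(This is only a lower bound; the true E[α(G)] may be larger.)

E[α(G)] ≥ 2497/14 ≈ 178.3571.


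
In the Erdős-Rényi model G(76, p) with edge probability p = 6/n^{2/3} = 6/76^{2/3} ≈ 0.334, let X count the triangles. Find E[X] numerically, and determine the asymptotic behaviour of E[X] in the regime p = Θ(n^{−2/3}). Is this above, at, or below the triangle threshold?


Number of potential triangles: C(76, 3) = 70300.
Each occurs with probability p³ ≈ (0.334)³ ≈ 3.73961e-02.
By linearity: E[X] = C(76, 3)·p³ ≈ 70300 · 3.73961e-02 ≈ 2628.947.
Since α = 2/3 < 1, p = c/n^{2/3} ≫ 1/n is above the triangle threshold p ~ 1/n. Asymptotically E[X] ~ (c³/6)·n^{3(1−α)} = (6³/6)·n^{1} → ∞; triangles are abundant w.h.p.

E[X] ≈ 2628.947; in regime p = Θ(1/n^{2/3}) E[X] diverges (above the triangle threshold p ~ 1/n).


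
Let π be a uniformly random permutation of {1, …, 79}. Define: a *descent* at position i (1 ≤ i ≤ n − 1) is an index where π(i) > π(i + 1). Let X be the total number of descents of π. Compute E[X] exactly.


Write X = Σ X_I over i = 1, …, 78, with X_I the indicator of one descent.
There are 78 indicators.
For each fixed i, the pair (π(i), π(i+1)) is a uniformly random ordered pair of distinct values from {1, …, 79}; by symmetry P[π(i) > π(i+1)] = 1/2.
By linearity: E[X] = 78 · (1/2) = (79 − 1) · (1/2) = 39 ≈ 39.0000.

E[X] = 39 = 39.0000.


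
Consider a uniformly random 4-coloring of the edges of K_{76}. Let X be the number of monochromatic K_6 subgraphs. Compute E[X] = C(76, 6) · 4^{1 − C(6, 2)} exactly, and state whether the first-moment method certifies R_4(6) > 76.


E[X] = C(76, 6) · 4^{1 − 15} = 218618940 · 4^{−14} = 218618940/268435456.
As a reduced fraction: E[X] = 54654735/67108864 ≈ 0.8144190.
Is E[X] < 1? YES.
Since E[X] < 1, there exists a 4-coloring of K_{76} with no monochromatic K_6; hence R_4(6) > 76.

E[X] = 54654735/67108864 ≈ 0.8144190; E[X] < 1, so R_4(6) > 76.


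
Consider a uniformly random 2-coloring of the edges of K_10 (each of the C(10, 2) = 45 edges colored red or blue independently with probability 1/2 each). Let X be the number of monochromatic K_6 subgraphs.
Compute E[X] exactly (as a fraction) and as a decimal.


Let X = Σ_S X_S over the C(10, 6) = 210 subsets S of size 6, where X_S = 1 if the K_6 on S is monochromatic.
For a fixed S, the K_6 on S has C(6, 2) = 15 edges. P[all 15 edges red] = (1/2)^15, and likewise for blue, so P[monochromatic] = 2·(1/2)^15 = 2^{1 − 15} = 1/16384.
By linearity of expectation: E[X] = C(10, 6) · 2^{1 − 15} = 210 · 1/16384 = 105/8192.
Numerically: E[X] ≈ 0.0128.

E[X] = C(10,6)·2^(1−C(6,2)) = 105/8192 ≈ 0.0128.


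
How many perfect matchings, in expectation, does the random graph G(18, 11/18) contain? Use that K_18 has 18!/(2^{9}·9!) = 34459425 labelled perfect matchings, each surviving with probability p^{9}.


K_18 has 18!/(2^{9}·9!) = 34459425 labelled perfect matchings.
For each such perfect matching H, let X_H = 1 if all 9 edges of H are present in G. Then P[X_H = 1] = p^{9} = (11/18)^{9} = 2357947691/198359290368.
By linearity: E[X] = Σ_H E[X_H] = 34459425 · p^{9} = 34459425 · 2357947691/198359290368 = 1003129896443675/2448880128.
Numerically: E[X] ≈ 409628.

E[X] = 34459425 · (11/18)^{9} = 1003129896443675/2448880128 ≈ 409628.


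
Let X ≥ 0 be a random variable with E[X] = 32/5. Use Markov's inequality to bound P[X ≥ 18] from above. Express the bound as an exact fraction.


μ = E[X] = 32/5, a = 18.
Markov: P[X ≥ 18] ≤ μ/a = (32/5)/18 = 16/45.
Numerically: ≈ 0.3556.
(Since a = 18 > μ = 6.4000, the bound 16/45 is < 1 and informative.)

P[X ≥ 18] ≤ 16/45 ≈ 0.3556.


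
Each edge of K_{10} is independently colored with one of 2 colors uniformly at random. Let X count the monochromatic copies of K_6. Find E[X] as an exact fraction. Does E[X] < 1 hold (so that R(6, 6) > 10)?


E[X] = C(10, 6) · 2^{1 − 15} = 210 · 2^{−14} = 210/16384.
As a reduced fraction: E[X] = 105/8192 ≈ 0.0128.
Is E[X] < 1? YES.
Since E[X] < 1, there exists a 2-coloring of K_{10} with no monochromatic K_6; hence R(6, 6) > 10.

E[X] = 105/8192 ≈ 0.0128; E[X] < 1, so R(6, 6) > 10.


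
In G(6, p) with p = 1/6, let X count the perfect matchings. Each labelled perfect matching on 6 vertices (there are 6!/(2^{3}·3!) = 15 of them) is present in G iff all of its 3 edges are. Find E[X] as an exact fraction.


K_6 has 6!/(2^{3}·3!) = 15 labelled perfect matchings.
For each such perfect matching H, let X_H = 1 if all 3 edges of H are present in G. Then P[X_H = 1] = p^{3} = (1/6)^{3} = 1/216.
By linearity: E[X] = Σ_H E[X_H] = 15 · p^{3} = 15 · 1/216 = 5/72.
Numerically: E[X] ≈ 0.0694.

E[X] = 15 · (1/6)^{3} = 5/72 ≈ 0.0694.


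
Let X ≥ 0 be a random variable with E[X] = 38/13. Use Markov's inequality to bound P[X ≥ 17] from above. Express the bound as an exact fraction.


μ = E[X] = 38/13, a = 17.
Markov: P[X ≥ 17] ≤ μ/a = (38/13)/17 = 38/221.
Numerically: ≈ 0.172.
(Since a = 17 > μ = 2.923, the bound 38/221 is < 1 and informative.)

P[X ≥ 17] ≤ 38/221 ≈ 0.172.


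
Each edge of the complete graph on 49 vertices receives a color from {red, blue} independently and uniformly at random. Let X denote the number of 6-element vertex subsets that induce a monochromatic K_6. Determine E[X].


Let X = Σ_S X_S over the C(49, 6) = 13983816 subsets S of size 6, where X_S = 1 if the K_6 on S is monochromatic.
For a fixed S, the K_6 on S has C(6, 2) = 15 edges. P[all 15 edges red] = (1/2)^15, and likewise for blue, so P[monochromatic] = 2·(1/2)^15 = 2^{1 − 15} = 1/16384.
By linearity: E[X] = C(49, 6) · 2^{1 − 15} = 13983816 · 1/16384 = 1747977/2048.
Numerically: E[X] ≈ 853.50439.

E[X] = C(49,6)·2^(1−C(6,2)) = 1747977/2048 ≈ 853.50439.


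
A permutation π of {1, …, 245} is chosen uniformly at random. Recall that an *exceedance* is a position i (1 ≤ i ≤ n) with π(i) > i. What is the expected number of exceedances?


Write X = Σ_{i=1}^{245} X_i, where X_i = 1_{π(i) > i}.
For each fixed i, π(i) is uniform over {1, …, 245} (marginal of a uniform permutation), so P[π(i) > i] = (n − i)/n. Summing: Σ_{i=1}^{245} (n − i)/n = (0 + 1 + … + 244)/245 = 245(245 − 1)/(2·245) = (245 − 1)/2.
Hence E[X] = Σ_{i=1}^{245} (245 − i)/245 = 122 ≈ 122.0000.

E[X] = 122 = 122.0000.


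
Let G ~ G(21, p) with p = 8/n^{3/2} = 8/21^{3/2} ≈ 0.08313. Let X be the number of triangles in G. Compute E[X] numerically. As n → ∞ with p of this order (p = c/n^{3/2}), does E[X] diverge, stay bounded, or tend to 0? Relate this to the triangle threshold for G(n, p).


Number of potential triangles: C(21, 3) = 1330.
Each occurs with probability p³ ≈ (0.08313)³ ≈ 5.744909e-04.
By linearity: E[X] = C(21, 3)·p³ ≈ 1330 · 5.744909e-04 ≈ 0.7641.
Since α = 3/2 > 1, p = c/n^{3/2} = o(1/n) is below the triangle threshold p ~ 1/n. Asymptotically E[X] ~ (c³/6)·n^{3(1−α)} = (8³/6)·n^{-1.5} → 0, so by Markov's inequality G has no triangles w.h.p.

E[X] ≈ 0.7641; in regime p = Θ(1/n^{3/2}) E[X] tends to 0 (below the triangle threshold p ~ 1/n).


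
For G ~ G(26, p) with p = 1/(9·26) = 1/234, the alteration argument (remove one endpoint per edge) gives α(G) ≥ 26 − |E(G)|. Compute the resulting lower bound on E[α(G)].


E[|E(G)|] = C(26, 2)·p = 325 · (1/234) = 25/18.
E[α(G)] ≥ n − E[|E(G)|] = 26 − 25/18 = 443/18.
Numerically: ≈ 24.61111.
(This is only a lower bound; the true E[α(G)] may be larger.)

E[α(G)] ≥ 443/18 ≈ 24.61111.


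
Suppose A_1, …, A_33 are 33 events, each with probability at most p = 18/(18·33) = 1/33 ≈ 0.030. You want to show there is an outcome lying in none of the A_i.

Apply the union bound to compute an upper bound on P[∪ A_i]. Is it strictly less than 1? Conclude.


Union bound: P[∪_{i=1}^{33} A_i] ≤ Σ_i P[A_i] ≤ 33·p = 33·(1/33) = 1.
Numerically: 1 ≈ 1.000.
Is 1 < 1? NO.
Since the bound 1 is ≥ 1, the union bound is uninformative here; it does NOT by itself certify existence.

33·p = 1 ≈ 1.000; existence NOT certified by the union bound.


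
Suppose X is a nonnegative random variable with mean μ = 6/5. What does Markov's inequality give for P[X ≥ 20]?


μ = E[X] = 6/5, a = 20.
Markov: P[X ≥ 20] ≤ μ/a = (6/5)/20 = 3/50.
Numerically: ≈ 0.060000.
(Since a = 20 > μ = 1.200000, the bound 3/50 is < 1 and informative.)

P[X ≥ 20] ≤ 3/50 ≈ 0.060000.


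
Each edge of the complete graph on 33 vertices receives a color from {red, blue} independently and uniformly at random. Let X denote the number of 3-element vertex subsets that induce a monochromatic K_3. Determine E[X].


Let X = Σ_S X_S over the C(33, 3) = 5456 subsets S of size 3, where X_S = 1 if the K_3 on S is monochromatic.
For a fixed S, the K_3 on S has C(3, 2) = 3 edges. P[all 3 edges red] = (1/2)^3, and likewise for blue, so P[monochromatic] = 2·(1/2)^3 = 2^{1 − 3} = 1/4.
Summing: E[X] = C(33, 3) · 2^{1 − 3} = 5456 · 1/4 = 1364.
Numerically: E[X] ≈ 1364.0000.

E[X] = C(33,3)·2^(1−C(3,2)) = 1364 ≈ 1364.0000.


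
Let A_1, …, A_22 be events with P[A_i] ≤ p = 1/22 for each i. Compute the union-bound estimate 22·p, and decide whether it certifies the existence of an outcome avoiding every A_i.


Union bound: P[∪_{i=1}^{22} A_i] ≤ Σ_i P[A_i] ≤ 22·p = 22·(1/22) = 1.
Numerically: 1 ≈ 1.00000.
Is 1 < 1? NO.
Since the bound 1 is ≥ 1, the union bound is uninformative here; it does NOT by itself certify existence.

22·p = 1 ≈ 1.00000; existence NOT certified by the union bound.


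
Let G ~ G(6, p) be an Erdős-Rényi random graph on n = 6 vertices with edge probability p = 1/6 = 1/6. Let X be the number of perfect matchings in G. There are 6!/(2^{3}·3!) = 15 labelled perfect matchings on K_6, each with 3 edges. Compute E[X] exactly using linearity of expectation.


K_6 has 6!/(2^{3}·3!) = 15 labelled perfect matchings.
For each such perfect matching H, let X_H = 1 if all 3 edges of H are present in G. Then P[X_H = 1] = p^{3} = (1/6)^{3} = 1/216.
Summing the indicators: E[X] = Σ_H E[X_H] = 15 · p^{3} = 15 · 1/216 = 5/72.
Numerically: E[X] ≈ 0.0694444.

E[X] = 15 · (1/6)^{3} = 5/72 ≈ 0.0694444.


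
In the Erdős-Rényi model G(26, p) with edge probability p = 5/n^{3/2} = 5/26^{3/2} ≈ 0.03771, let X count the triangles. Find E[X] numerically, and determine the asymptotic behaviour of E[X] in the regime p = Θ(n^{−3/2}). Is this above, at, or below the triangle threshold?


Number of potential triangles: C(26, 3) = 2600.
Each occurs with probability p³ ≈ (0.03771)³ ≈ 5.364509e-05.
By linearity: E[X] = C(26, 3)·p³ ≈ 2600 · 5.364509e-05 ≈ 0.1395.
Since α = 3/2 > 1, p = c/n^{3/2} = o(1/n) is below the triangle threshold p ~ 1/n. Asymptotically E[X] ~ (c³/6)·n^{3(1−α)} = (5³/6)·n^{-1.5} → 0, so by Markov's inequality G has no triangles w.h.p.

E[X] ≈ 0.1395; in regime p = Θ(1/n^{3/2}) E[X] tends to 0 (below the triangle threshold p ~ 1/n).


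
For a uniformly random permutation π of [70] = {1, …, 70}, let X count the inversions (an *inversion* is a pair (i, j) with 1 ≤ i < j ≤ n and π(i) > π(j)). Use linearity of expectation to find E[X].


Write X = Σ X_I over the C(70, 2) = 2415 pairs i < j, with X_I the indicator of one inversion.
There are 2415 indicators.
For each fixed pair i < j, the values π(i) and π(j) are two distinct elements of {1, …, 70} in uniformly random order; by symmetry P[π(i) > π(j)] = 1/2.
By linearity: E[X] = 2415 · (1/2) = C(70, 2) · (1/2) = 2415/2 = 2415/2 ≈ 1207.500000.

E[X] = 2415/2 = 1207.500000.


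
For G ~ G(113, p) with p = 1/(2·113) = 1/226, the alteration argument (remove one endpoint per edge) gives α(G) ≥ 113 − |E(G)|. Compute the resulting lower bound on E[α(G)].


E[|E(G)|] = C(113, 2)·p = 6328 · (1/226) = 28.
E[α(G)] ≥ n − E[|E(G)|] = 113 − 28 = 85.
Numerically: ≈ 85.000.
(This is only a lower bound; the true E[α(G)] may be larger.)

E[α(G)] ≥ 85 ≈ 85.000.


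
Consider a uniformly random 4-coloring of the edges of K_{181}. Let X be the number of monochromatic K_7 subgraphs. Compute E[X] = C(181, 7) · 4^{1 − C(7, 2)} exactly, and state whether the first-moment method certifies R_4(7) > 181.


E[X] = C(181, 7) · 4^{1 − 21} = 1122839183400 · 4^{−20} = 1122839183400/1099511627776.
As a reduced fraction: E[X] = 140354897925/137438953472 ≈ 1.0212.
Is E[X] < 1? NO.
Since E[X] ≥ 1, the first-moment bound is inconclusive at n = 181; it does NOT by itself certify R_4(7) > 181.

E[X] = 140354897925/137438953472 ≈ 1.0212; E[X] ≥ 1; first-moment method inconclusive here.


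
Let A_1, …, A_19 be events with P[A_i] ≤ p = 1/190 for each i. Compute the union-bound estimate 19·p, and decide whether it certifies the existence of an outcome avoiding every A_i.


Union bound: P[∪_{i=1}^{19} A_i] ≤ Σ_i P[A_i] ≤ 19·p = 19·(1/190) = 1/10.
Numerically: 1/10 ≈ 0.1000.
Is 1/10 < 1? YES.
Since P[∪ A_i] ≤ 1/10 < 1, the complement has P[∩ A_i^c] ≥ 1 − 1/10 = 9/10 > 0, so some outcome avoids every A_i.

19·p = 1/10 ≈ 0.1000; existence CERTIFIED by the union bound.


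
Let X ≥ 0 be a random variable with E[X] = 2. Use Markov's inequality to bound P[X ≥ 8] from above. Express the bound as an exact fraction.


μ = E[X] = 2, a = 8.
Markov: P[X ≥ 8] ≤ μ/a = (2)/8 = 1/4.
Numerically: ≈ 0.250000.
(Since a = 8 > μ = 2.000000, the bound 1/4 is < 1 and informative.)

P[X ≥ 8] ≤ 1/4 ≈ 0.250000.


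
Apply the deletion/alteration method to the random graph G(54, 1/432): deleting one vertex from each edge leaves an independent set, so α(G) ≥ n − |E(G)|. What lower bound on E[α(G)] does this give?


E[|E(G)|] = C(54, 2)·p = 1431 · (1/432) = 53/16.
E[α(G)] ≥ n − E[|E(G)|] = 54 − 53/16 = 811/16.
Numerically: ≈ 50.6875.
(This is only a lower bound; the true E[α(G)] may be larger.)

E[α(G)] ≥ 811/16 ≈ 50.6875.


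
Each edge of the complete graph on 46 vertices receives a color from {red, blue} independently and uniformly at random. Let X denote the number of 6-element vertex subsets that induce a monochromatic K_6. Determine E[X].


Let X = Σ_S X_S over the C(46, 6) = 9366819 subsets S of size 6, where X_S = 1 if the K_6 on S is monochromatic.
For a fixed S, the K_6 on S has C(6, 2) = 15 edges. P[all 15 edges red] = (1/2)^15, and likewise for blue, so P[monochromatic] = 2·(1/2)^15 = 2^{1 − 15} = 1/16384.
By linearity: E[X] = C(46, 6) · 2^{1 − 15} = 9366819 · 1/16384 = 9366819/16384.
Numerically: E[X] ≈ 571.705261.

E[X] = C(46,6)·2^(1−C(6,2)) = 9366819/16384 ≈ 571.705261.


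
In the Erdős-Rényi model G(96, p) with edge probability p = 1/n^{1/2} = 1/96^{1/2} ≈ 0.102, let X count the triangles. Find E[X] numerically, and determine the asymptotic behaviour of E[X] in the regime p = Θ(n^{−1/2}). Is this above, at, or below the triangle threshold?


Number of potential triangles: C(96, 3) = 142880.
Each occurs with probability p³ ≈ (0.102)³ ≈ 1.06315e-03.
By linearity: E[X] = C(96, 3)·p³ ≈ 142880 · 1.06315e-03 ≈ 151.902.
Since α = 1/2 < 1, p = c/n^{1/2} ≫ 1/n is above the triangle threshold p ~ 1/n. Asymptotically E[X] ~ (c³/6)·n^{3(1−α)} = (1³/6)·n^{1.5} → ∞; triangles are abundant w.h.p.

E[X] ≈ 151.902; in regime p = Θ(1/n^{1/2}) E[X] diverges (above the triangle threshold p ~ 1/n).


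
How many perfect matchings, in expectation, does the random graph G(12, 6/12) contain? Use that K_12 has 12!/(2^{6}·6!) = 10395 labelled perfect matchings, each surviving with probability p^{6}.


K_12 has 12!/(2^{6}·6!) = 10395 labelled perfect matchings.
For each such perfect matching H, let X_H = 1 if all 6 edges of H are present in G. Then P[X_H = 1] = p^{6} = (1/2)^{6} = 1/64.
Summing the indicators: E[X] = Σ_H E[X_H] = 10395 · p^{6} = 10395 · 1/64 = 10395/64.
Numerically: E[X] ≈ 162.42.

E[X] = 10395 · (1/2)^{6} = 10395/64 ≈ 162.42.


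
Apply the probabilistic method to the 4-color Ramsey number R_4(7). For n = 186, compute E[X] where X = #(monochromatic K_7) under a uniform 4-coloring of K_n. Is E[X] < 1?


E[X] = C(186, 7) · 4^{1 − 21} = 1363155866280 · 4^{−20} = 1363155866280/1099511627776.
As a reduced fraction: E[X] = 170394483285/137438953472 ≈ 1.2397830.
Is E[X] < 1? NO.
Since E[X] ≥ 1, the first-moment bound is inconclusive at n = 186; it does NOT by itself certify R_4(7) > 186.

E[X] = 170394483285/137438953472 ≈ 1.2397830; E[X] ≥ 1; first-moment method inconclusive here.


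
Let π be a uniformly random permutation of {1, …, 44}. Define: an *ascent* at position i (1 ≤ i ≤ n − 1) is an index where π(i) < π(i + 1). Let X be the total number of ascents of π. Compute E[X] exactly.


Write X = Σ X_I over i = 1, …, 43, with X_I the indicator of one ascent.
There are 43 indicators.
For each fixed i, the pair (π(i), π(i+1)) is a uniformly random ordered pair of distinct values from {1, …, 44}; by symmetry P[π(i) < π(i+1)] = 1/2.
By linearity: E[X] = 43 · (1/2) = (44 − 1) · (1/2) = 43/2 ≈ 21.500.

E[X] = 43/2 = 21.500.


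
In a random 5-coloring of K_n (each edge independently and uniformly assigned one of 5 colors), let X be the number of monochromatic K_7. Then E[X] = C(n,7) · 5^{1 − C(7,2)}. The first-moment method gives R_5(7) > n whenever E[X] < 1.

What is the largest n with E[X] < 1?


We need C(n, 7) · 5^{1 − 21} < 1, i.e. C(n, 7) < 5^{21 − 1} = 95367431640625.
Check values of n near the boundary:
  n = 335: C(335, 7) = 88202498238195; 88202498238195 < 95367431640625? YES
  n = 336: C(336, 7) = 90079147136880; 90079147136880 < 95367431640625? YES
  n = 337: C(337, 7) = 91989916924632; 91989916924632 < 95367431640625? YES
  n = 338: C(338, 7) = 93935323022736; 93935323022736 < 95367431640625? YES
  n = 339: C(339, 7) = 95915887062372; 95915887062372 < 95367431640625? NO
  n = 340: C(340, 7) = 97932136940560; 97932136940560 < 95367431640625? NO
The largest n with C(n, 7) < 95367431640625 is n = 338 (where E[X] = 93935323022736/95367431640625 ≈ 0.984983). Hence R_5(7) > 338, i.e. R_5(7) ≥ 339.

Largest n = 338; hence R_5(7) > 338.


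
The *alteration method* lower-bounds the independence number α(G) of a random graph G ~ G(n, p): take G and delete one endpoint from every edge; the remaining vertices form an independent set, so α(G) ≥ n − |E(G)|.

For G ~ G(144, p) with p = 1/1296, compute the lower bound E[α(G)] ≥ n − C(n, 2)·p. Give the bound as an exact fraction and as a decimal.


E[|E(G)|] = C(144, 2)·p = 10296 · (1/1296) = 143/18.
E[α(G)] ≥ n − E[|E(G)|] = 144 − 143/18 = 2449/18.
Numerically: ≈ 136.056.
(This is only a lower bound; the true E[α(G)] may be larger.)

E[α(G)] ≥ 2449/18 ≈ 136.056.


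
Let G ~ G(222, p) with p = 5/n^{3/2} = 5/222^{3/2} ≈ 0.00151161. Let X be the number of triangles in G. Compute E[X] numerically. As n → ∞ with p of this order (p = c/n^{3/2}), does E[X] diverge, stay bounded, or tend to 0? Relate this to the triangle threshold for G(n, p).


Number of potential triangles: C(222, 3) = 1798940.
Each occurs with probability p³ ≈ (0.00151161)³ ≈ 3.45399439e-09.
By linearity: E[X] = C(222, 3)·p³ ≈ 1798940 · 3.45399439e-09 ≈ 0.006214.
Since α = 3/2 > 1, p = c/n^{3/2} = o(1/n) is below the triangle threshold p ~ 1/n. Asymptotically E[X] ~ (c³/6)·n^{3(1−α)} = (5³/6)·n^{-1.5} → 0, so by Markov's inequality G has no triangles w.h.p.

E[X] ≈ 0.006214; in regime p = Θ(1/n^{3/2}) E[X] tends to 0 (below the triangle threshold p ~ 1/n).


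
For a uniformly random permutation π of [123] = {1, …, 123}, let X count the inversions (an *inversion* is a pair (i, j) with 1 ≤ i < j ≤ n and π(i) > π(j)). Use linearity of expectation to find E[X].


Write X = Σ X_I over the C(123, 2) = 7503 pairs i < j, with X_I the indicator of one inversion.
There are 7503 indicators.
For each fixed pair i < j, the values π(i) and π(j) are two distinct elements of {1, …, 123} in uniformly random order; by symmetry P[π(i) > π(j)] = 1/2.
By linearity: E[X] = 7503 · (1/2) = C(123, 2) · (1/2) = 7503/2 = 7503/2 ≈ 3751.500000.

E[X] = 7503/2 = 3751.500000.


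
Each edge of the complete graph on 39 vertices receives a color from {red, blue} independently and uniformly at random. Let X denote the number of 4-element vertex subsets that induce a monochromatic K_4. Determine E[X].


Let X = Σ_S X_S over the C(39, 4) = 82251 subsets S of size 4, where X_S = 1 if the K_4 on S is monochromatic.
For a fixed S, the K_4 on S has C(4, 2) = 6 edges. P[all 6 edges red] = (1/2)^6, and likewise for blue, so P[monochromatic] = 2·(1/2)^6 = 2^{1 − 6} = 1/32.
By linearity: E[X] = C(39, 4) · 2^{1 − 6} = 82251 · 1/32 = 82251/32.
Numerically: E[X] ≈ 2570.3438.

E[X] = C(39,4)·2^(1−C(4,2)) = 82251/32 ≈ 2570.3438.


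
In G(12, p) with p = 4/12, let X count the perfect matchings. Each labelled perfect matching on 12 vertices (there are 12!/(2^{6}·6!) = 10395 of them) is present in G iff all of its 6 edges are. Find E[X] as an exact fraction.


K_12 has 12!/(2^{6}·6!) = 10395 labelled perfect matchings.
For each such perfect matching H, let X_H = 1 if all 6 edges of H are present in G. Then P[X_H = 1] = p^{6} = (1/3)^{6} = 1/729.
By linearity: E[X] = Σ_H E[X_H] = 10395 · p^{6} = 10395 · 1/729 = 385/27.
Numerically: E[X] ≈ 14.26.

E[X] = 10395 · (1/3)^{6} = 385/27 ≈ 14.26.


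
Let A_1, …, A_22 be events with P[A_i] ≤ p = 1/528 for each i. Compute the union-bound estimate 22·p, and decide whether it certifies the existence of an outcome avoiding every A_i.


Union bound: P[∪_{i=1}^{22} A_i] ≤ Σ_i P[A_i] ≤ 22·p = 22·(1/528) = 1/24.
Numerically: 1/24 ≈ 0.042.
Is 1/24 < 1? YES.
Since P[∪ A_i] ≤ 1/24 < 1, the complement has P[∩ A_i^c] ≥ 1 − 1/24 = 23/24 > 0, so some outcome avoids every A_i.

22·p = 1/24 ≈ 0.042; existence CERTIFIED by the union bound.


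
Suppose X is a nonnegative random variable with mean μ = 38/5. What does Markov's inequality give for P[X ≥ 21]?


μ = E[X] = 38/5, a = 21.
Markov: P[X ≥ 21] ≤ μ/a = (38/5)/21 = 38/105.
Numerically: ≈ 0.362.
(Since a = 21 > μ = 7.600, the bound 38/105 is < 1 and informative.)

P[X ≥ 21] ≤ 38/105 ≈ 0.362.


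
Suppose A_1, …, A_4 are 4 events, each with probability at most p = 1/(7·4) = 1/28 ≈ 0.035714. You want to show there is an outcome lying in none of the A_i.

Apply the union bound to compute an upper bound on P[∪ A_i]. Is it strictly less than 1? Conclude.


Union bound: P[∪_{i=1}^{4} A_i] ≤ Σ_i P[A_i] ≤ 4·p = 4·(1/28) = 1/7.
Numerically: 1/7 ≈ 0.142857.
Is 1/7 < 1? YES.
Since P[∪ A_i] ≤ 1/7 < 1, the complement has P[∩ A_i^c] ≥ 1 − 1/7 = 6/7 > 0, so some outcome avoids every A_i.

4·p = 1/7 ≈ 0.142857; existence CERTIFIED by the union bound.


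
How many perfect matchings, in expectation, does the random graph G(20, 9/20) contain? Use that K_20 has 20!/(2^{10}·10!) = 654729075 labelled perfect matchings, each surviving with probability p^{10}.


K_20 has 20!/(2^{10}·10!) = 654729075 labelled perfect matchings.
For each such perfect matching H, let X_H = 1 if all 10 edges of H are present in G. Then P[X_H = 1] = p^{10} = (9/20)^{10} = 3486784401/10240000000000.
By linearity: E[X] = Σ_H E[X_H] = 654729075 · p^{10} = 654729075 · 3486784401/10240000000000 = 91315965023646363/409600000000.
Numerically: E[X] ≈ 2.229e+05.

E[X] = 654729075 · (9/20)^{10} = 91315965023646363/409600000000 ≈ 2.229e+05.


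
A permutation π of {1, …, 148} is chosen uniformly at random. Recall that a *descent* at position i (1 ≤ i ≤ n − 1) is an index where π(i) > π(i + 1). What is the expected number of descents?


Write X = Σ X_I over i = 1, …, 147, with X_I the indicator of one descent.
There are 147 indicators.
For each fixed i, the pair (π(i), π(i+1)) is a uniformly random ordered pair of distinct values from {1, …, 148}; by symmetry P[π(i) > π(i+1)] = 1/2.
By linearity: E[X] = 147 · (1/2) = (148 − 1) · (1/2) = 147/2 ≈ 73.500000.

E[X] = 147/2 = 73.500000.


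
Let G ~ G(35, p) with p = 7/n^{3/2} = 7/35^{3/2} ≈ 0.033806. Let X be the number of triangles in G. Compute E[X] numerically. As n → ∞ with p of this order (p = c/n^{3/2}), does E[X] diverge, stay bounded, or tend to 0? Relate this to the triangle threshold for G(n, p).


Number of potential triangles: C(35, 3) = 6545.
Each occurs with probability p³ ≈ (0.033806)³ ≈ 3.8635623e-05.
By linearity: E[X] = C(35, 3)·p³ ≈ 6545 · 3.8635623e-05 ≈ 0.25287.
Since α = 3/2 > 1, p = c/n^{3/2} = o(1/n) is below the triangle threshold p ~ 1/n. Asymptotically E[X] ~ (c³/6)·n^{3(1−α)} = (7³/6)·n^{-1.5} → 0, so by Markov's inequality G has no triangles w.h.p.

E[X] ≈ 0.25287; in regime p = Θ(1/n^{3/2}) E[X] tends to 0 (below the triangle threshold p ~ 1/n).


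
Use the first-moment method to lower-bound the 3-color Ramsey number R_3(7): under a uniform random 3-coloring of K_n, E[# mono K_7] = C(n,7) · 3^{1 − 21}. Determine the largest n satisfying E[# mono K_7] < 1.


We need C(n, 7) · 3^{1 − 21} < 1, i.e. C(n, 7) < 3^{21 − 1} = 3486784401.
Check values of n near the boundary:
  n = 75: C(75, 7) = 1984829850; 1984829850 < 3486784401? YES
  n = 76: C(76, 7) = 2186189400; 2186189400 < 3486784401? YES
  n = 77: C(77, 7) = 2404808340; 2404808340 < 3486784401? YES
  n = 78: C(78, 7) = 2641902120; 2641902120 < 3486784401? YES
  n = 79: C(79, 7) = 2898753715; 2898753715 < 3486784401? YES
  n = 80: C(80, 7) = 3176716400; 3176716400 < 3486784401? YES
  n = 81: C(81, 7) = 3477216600; 3477216600 < 3486784401? YES
  n = 82: C(82, 7) = 3801756816; 3801756816 < 3486784401? NO
  n = 83: C(83, 7) = 4151918628; 4151918628 < 3486784401? NO
The largest n with C(n, 7) < 3486784401 is n = 81 (where E[X] = 42928600/43046721 ≈ 0.9972560). Hence R_3(7) > 81, i.e. R_3(7) ≥ 82.

Largest n = 81; hence R_3(7) > 81.


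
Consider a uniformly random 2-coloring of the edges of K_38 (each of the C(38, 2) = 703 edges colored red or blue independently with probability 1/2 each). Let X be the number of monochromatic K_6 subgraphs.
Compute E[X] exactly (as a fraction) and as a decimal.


Let X = Σ_S X_S over the C(38, 6) = 2760681 subsets S of size 6, where X_S = 1 if the K_6 on S is monochromatic.
For a fixed S, the K_6 on S has C(6, 2) = 15 edges. P[all 15 edges red] = (1/2)^15, and likewise for blue, so P[monochromatic] = 2·(1/2)^15 = 2^{1 − 15} = 1/16384.
By linearity of expectation: E[X] = C(38, 6) · 2^{1 − 15} = 2760681 · 1/16384 = 2760681/16384.
Numerically: E[X] ≈ 168.498596.

E[X] = C(38,6)·2^(1−C(6,2)) = 2760681/16384 ≈ 168.498596.


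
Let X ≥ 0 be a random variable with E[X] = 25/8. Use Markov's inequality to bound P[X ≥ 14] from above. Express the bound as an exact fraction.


μ = E[X] = 25/8, a = 14.
Markov: P[X ≥ 14] ≤ μ/a = (25/8)/14 = 25/112.
Numerically: ≈ 0.223214.
(Since a = 14 > μ = 3.125000, the bound 25/112 is < 1 and informative.)

P[X ≥ 14] ≤ 25/112 ≈ 0.223214.


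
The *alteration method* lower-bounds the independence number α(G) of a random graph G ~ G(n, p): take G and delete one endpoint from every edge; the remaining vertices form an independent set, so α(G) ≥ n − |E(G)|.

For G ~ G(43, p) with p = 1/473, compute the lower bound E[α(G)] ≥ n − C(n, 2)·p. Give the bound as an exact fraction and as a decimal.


E[|E(G)|] = C(43, 2)·p = 903 · (1/473) = 21/11.
E[α(G)] ≥ n − E[|E(G)|] = 43 − 21/11 = 452/11.
Numerically: ≈ 41.09091.
(This is only a lower bound; the true E[α(G)] may be larger.)

E[α(G)] ≥ 452/11 ≈ 41.09091.


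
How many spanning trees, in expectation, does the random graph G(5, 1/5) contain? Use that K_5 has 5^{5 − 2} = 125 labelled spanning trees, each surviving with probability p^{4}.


K_5 has 5^{5 − 2} = 125 labelled spanning trees.
For each such spanning tree H, let X_H = 1 if all 4 edges of H are present in G. Then P[X_H = 1] = p^{4} = (1/5)^{4} = 1/625.
By linearity of expectation: E[X] = Σ_H E[X_H] = 125 · p^{4} = 125 · 1/625 = 1/5.
Numerically: E[X] ≈ 0.2.

E[X] = 125 · (1/5)^{4} = 1/5 ≈ 0.2.


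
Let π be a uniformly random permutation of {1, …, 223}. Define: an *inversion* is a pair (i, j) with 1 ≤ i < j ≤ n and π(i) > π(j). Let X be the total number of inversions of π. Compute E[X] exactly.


Write X = Σ X_I over the C(223, 2) = 24753 pairs i < j, with X_I the indicator of one inversion.
There are 24753 indicators.
For each fixed pair i < j, the values π(i) and π(j) are two distinct elements of {1, …, 223} in uniformly random order; by symmetry P[π(i) > π(j)] = 1/2.
By linearity: E[X] = 24753 · (1/2) = C(223, 2) · (1/2) = 24753/2 = 24753/2 ≈ 12376.500.

E[X] = 24753/2 = 12376.500.


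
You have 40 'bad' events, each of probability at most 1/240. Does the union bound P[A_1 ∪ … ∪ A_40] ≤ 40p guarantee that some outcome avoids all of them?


Union bound: P[∪_{i=1}^{40} A_i] ≤ Σ_i P[A_i] ≤ 40·p = 40·(1/240) = 1/6.
Numerically: 1/6 ≈ 0.167.
Is 1/6 < 1? YES.
Since P[∪ A_i] ≤ 1/6 < 1, the complement has P[∩ A_i^c] ≥ 1 − 1/6 = 5/6 > 0, so some outcome avoids every A_i.

40·p = 1/6 ≈ 0.167; existence CERTIFIED by the union bound.


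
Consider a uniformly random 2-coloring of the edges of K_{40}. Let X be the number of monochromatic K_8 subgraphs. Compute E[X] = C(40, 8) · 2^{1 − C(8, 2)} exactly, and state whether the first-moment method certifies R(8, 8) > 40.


E[X] = C(40, 8) · 2^{1 − 28} = 76904685 · 2^{−27} = 76904685/134217728.
As a reduced fraction: E[X] = 76904685/134217728 ≈ 0.57298.
Is E[X] < 1? YES.
Since E[X] < 1, there exists a 2-coloring of K_{40} with no monochromatic K_8; hence R(8, 8) > 40.

E[X] = 76904685/134217728 ≈ 0.57298; E[X] < 1, so R(8, 8) > 40.


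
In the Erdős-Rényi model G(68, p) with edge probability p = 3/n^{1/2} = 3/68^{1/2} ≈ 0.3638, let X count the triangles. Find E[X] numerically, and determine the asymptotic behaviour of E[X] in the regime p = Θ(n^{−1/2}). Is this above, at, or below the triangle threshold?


Number of potential triangles: C(68, 3) = 50116.
Each occurs with probability p³ ≈ (0.3638)³ ≈ 4.815045e-02.
By linearity: E[X] = C(68, 3)·p³ ≈ 50116 · 4.815045e-02 ≈ 2413.1082.
Since α = 1/2 < 1, p = c/n^{1/2} ≫ 1/n is above the triangle threshold p ~ 1/n. Asymptotically E[X] ~ (c³/6)·n^{3(1−α)} = (3³/6)·n^{1.5} → ∞; triangles are abundant w.h.p.

E[X] ≈ 2413.1082; in regime p = Θ(1/n^{1/2}) E[X] diverges (above the triangle threshold p ~ 1/n).


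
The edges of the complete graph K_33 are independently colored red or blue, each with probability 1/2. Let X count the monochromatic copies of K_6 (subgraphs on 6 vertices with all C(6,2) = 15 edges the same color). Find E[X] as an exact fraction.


Let X = Σ_S X_S over the C(33, 6) = 1107568 subsets S of size 6, where X_S = 1 if the K_6 on S is monochromatic.
For a fixed S, the K_6 on S has C(6, 2) = 15 edges. P[all 15 edges red] = (1/2)^15, and likewise for blue, so P[monochromatic] = 2·(1/2)^15 = 2^{1 − 15} = 1/16384.
Summing: E[X] = C(33, 6) · 2^{1 − 15} = 1107568 · 1/16384 = 69223/1024.
Numerically: E[X] ≈ 67.600586.

E[X] = C(33,6)·2^(1−C(6,2)) = 69223/1024 ≈ 67.600586.


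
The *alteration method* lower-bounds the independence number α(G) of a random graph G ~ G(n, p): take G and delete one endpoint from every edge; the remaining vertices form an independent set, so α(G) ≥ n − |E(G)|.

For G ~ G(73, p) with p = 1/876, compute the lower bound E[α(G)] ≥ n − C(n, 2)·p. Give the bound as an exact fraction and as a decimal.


E[|E(G)|] = C(73, 2)·p = 2628 · (1/876) = 3.
E[α(G)] ≥ n − E[|E(G)|] = 73 − 3 = 70.
Numerically: ≈ 70.0000.
(This is only a lower bound; the true E[α(G)] may be larger.)

E[α(G)] ≥ 70 ≈ 70.0000.


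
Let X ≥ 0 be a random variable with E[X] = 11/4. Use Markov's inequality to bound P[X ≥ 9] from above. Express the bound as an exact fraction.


μ = E[X] = 11/4, a = 9.
Markov: P[X ≥ 9] ≤ μ/a = (11/4)/9 = 11/36.
Numerically: ≈ 0.305556.
(Since a = 9 > μ = 2.750000, the bound 11/36 is < 1 and informative.)

P[X ≥ 9] ≤ 11/36 ≈ 0.305556.


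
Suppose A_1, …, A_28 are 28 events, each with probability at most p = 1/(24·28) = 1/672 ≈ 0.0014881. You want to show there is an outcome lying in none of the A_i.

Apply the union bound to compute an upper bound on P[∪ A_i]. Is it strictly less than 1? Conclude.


Union bound: P[∪_{i=1}^{28} A_i] ≤ Σ_i P[A_i] ≤ 28·p = 28·(1/672) = 1/24.
Numerically: 1/24 ≈ 0.0416667.
Is 1/24 < 1? YES.
Since P[∪ A_i] ≤ 1/24 < 1, the complement has P[∩ A_i^c] ≥ 1 − 1/24 = 23/24 > 0, so some outcome avoids every A_i.

28·p = 1/24 ≈ 0.0416667; existence CERTIFIED by the union bound.


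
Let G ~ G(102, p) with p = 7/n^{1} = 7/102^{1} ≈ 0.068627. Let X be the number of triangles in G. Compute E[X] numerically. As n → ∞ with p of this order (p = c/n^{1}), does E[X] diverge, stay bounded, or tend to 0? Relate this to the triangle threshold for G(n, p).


Number of potential triangles: C(102, 3) = 171700.
Each occurs with probability p³ ≈ (0.068627)³ ≈ 3.2321656e-04.
By linearity: E[X] = C(102, 3)·p³ ≈ 171700 · 3.2321656e-04 ≈ 55.49628.
Here α = 1, so p = 7/n is exactly at the triangle threshold p ~ 1/n. Asymptotically E[X] → c³/6 = 7³/6 = 343/6 ≈ 57.16667, a bounded constant. In this regime the triangle count is asymptotically Poisson(c³/6).

E[X] ≈ 55.49628; in regime p = Θ(1/n^{1}) E[X] stays bounded (at the triangle threshold p ~ 1/n).


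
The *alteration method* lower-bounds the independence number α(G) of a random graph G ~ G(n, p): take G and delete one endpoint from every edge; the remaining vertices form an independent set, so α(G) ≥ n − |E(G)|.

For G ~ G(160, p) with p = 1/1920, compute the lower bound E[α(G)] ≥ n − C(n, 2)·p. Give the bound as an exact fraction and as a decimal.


E[|E(G)|] = C(160, 2)·p = 12720 · (1/1920) = 53/8.
E[α(G)] ≥ n − E[|E(G)|] = 160 − 53/8 = 1227/8.
Numerically: ≈ 153.37500.
(This is only a lower bound; the true E[α(G)] may be larger.)

E[α(G)] ≥ 1227/8 ≈ 153.37500.


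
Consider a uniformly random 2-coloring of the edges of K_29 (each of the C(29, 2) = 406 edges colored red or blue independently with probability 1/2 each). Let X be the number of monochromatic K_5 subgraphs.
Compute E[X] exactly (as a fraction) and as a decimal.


Let X = Σ_S X_S over the C(29, 5) = 118755 subsets S of size 5, where X_S = 1 if the K_5 on S is monochromatic.
For a fixed S, the K_5 on S has C(5, 2) = 10 edges. P[all 10 edges red] = (1/2)^10, and likewise for blue, so P[monochromatic] = 2·(1/2)^10 = 2^{1 − 10} = 1/512.
By linearity: E[X] = C(29, 5) · 2^{1 − 10} = 118755 · 1/512 = 118755/512.
Numerically: E[X] ≈ 231.943359.

E[X] = C(29,5)·2^(1−C(5,2)) = 118755/512 ≈ 231.943359.


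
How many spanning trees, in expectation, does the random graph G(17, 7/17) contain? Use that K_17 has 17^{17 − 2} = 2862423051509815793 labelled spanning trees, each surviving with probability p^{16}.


K_17 has 17^{17 − 2} = 2862423051509815793 labelled spanning trees.
For each such spanning tree H, let X_H = 1 if all 16 edges of H are present in G. Then P[X_H = 1] = p^{16} = (7/17)^{16} = 33232930569601/48661191875666868481.
By linearity: E[X] = Σ_H E[X_H] = 2862423051509815793 · p^{16} = 2862423051509815793 · 33232930569601/48661191875666868481 = 33232930569601/17.
Numerically: E[X] ≈ 1.95488e+12.

E[X] = 2862423051509815793 · (7/17)^{16} = 33232930569601/17 ≈ 1.95488e+12.
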